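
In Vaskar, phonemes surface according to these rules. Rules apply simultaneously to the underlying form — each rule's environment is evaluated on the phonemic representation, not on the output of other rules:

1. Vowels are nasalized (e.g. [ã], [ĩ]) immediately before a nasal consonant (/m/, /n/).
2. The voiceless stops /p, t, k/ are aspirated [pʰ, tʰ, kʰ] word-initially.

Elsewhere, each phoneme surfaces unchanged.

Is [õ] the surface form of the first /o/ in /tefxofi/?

/o/ (between /x/ and /f/): rule 1 targets it, but not before a nasal consonant → unchanged [o].
The actual realization is [o], not [õ].

No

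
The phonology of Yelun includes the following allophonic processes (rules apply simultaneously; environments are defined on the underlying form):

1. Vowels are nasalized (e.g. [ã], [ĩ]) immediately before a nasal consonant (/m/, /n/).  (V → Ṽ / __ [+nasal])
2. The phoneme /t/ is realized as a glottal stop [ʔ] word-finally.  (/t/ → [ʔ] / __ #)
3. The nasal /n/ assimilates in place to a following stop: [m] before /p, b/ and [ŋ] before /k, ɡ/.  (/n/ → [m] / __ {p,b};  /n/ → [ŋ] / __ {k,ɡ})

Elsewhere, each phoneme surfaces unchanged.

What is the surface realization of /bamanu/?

[bãmãnu]

/a/ (between /b/ and /m/): before a nasal consonant, so rule 1 applies → [ã].
/a/ (between /m/ and /n/) occurs before a nasal consonant → [ã] by rule 1.
/n/ (between /a/ and /u/) is in the target of rule 3 but the environment (before a labial or velar stop) is not met → [n].
/u/ (word-final) fails the environment for rule 1, so it stays [u].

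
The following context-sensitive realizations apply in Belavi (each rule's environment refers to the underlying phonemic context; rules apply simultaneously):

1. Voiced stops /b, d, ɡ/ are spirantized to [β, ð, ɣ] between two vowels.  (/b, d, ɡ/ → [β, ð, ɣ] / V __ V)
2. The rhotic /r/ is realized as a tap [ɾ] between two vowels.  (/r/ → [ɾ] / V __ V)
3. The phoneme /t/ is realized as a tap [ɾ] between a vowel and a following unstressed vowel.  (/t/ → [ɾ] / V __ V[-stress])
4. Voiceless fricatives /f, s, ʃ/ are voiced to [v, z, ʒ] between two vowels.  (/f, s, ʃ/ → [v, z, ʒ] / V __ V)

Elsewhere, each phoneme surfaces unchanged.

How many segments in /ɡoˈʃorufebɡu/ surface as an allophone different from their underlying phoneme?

Segments that undergo a rule: /ʃ/ → [ʒ] (rule 4); /r/ → [ɾ] (rule 2); /f/ → [v] (rule 4).
All other segments surface unchanged.

3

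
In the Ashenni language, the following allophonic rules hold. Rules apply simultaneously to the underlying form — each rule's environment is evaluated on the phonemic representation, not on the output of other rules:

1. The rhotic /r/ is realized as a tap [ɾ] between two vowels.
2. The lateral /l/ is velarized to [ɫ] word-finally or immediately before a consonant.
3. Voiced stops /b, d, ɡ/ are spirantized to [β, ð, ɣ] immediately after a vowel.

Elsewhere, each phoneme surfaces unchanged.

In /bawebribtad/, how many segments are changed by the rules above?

Segments that undergo a rule: /b/ → [β] (rule 3); /b/ → [β] (rule 3); /d/ → [ð] (rule 3).
All other segments surface unchanged.

3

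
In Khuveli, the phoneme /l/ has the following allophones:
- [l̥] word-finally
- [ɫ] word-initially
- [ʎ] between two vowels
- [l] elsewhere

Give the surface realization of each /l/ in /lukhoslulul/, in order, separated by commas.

Occurrence 1 (position 1): word-initially → [ɫ].
Occurrence 2 (position 7): no conditioning environment matches → elsewhere allophone [l].
Occurrence 3 (position 9): between two vowels → [ʎ].
Occurrence 4 (position 11): word-finally → [l̥].

[ɫ], [l], [ʎ], [l̥]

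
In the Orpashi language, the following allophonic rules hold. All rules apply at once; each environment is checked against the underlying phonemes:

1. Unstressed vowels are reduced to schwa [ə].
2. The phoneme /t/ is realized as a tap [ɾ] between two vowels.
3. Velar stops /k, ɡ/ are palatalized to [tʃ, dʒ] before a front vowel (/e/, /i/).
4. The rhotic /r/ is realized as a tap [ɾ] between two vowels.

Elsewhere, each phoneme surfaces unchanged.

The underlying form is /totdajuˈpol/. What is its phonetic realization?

[tətdəjəˈpol]

/t/ (word-initial) fails the environment for rule 2, so it stays [t].
/o/ meets the environment for rule 1 (in an unstressed syllable) → [ə].
/t/ — between /o/ and /d/; rule 2 does not apply here → [t].
/a/ meets the environment for rule 1 (in an unstressed syllable) → [ə].
Rule 1 applies to /u/ (between /j/ and /p/: in an unstressed syllable) → [ə].
/o/ (between /p/ and /l/) is in the target of rule 1 but the environment (in an unstressed syllable) is not met → [o].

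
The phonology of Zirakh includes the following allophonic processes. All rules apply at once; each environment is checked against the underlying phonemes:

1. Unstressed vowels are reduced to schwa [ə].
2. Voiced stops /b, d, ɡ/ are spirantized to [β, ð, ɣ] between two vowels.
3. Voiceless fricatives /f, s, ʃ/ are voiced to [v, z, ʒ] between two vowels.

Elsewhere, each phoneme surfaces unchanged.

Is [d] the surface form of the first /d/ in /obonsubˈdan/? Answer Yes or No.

Yes

/d/ — between /b/ and /a/; rule 2 does not apply here → [d].
The actual realization is [d], which matches [d].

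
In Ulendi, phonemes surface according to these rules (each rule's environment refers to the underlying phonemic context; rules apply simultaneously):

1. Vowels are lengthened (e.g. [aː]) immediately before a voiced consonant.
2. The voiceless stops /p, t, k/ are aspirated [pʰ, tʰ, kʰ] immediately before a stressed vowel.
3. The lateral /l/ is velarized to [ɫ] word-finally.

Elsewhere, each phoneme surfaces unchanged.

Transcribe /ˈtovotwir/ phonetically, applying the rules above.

[ˈtʰoːvotwiːr]

/t/ — word-initial, immediately before a stressed vowel — surfaces as [tʰ] (rule 2).
/o/ (between /t/ and /v/) occurs before a voiced consonant → [oː] by rule 1.
/v/ stays [v].
/o/ (between /v/ and /t/) fails the environment for rule 1, so it stays [o].
/t/ (between /o/ and /w/) fails the environment for rule 2, so it stays [t].
/w/ (between /t/ and /i/) is unaffected → [w].
/i/ (between /w/ and /r/): before a voiced consonant, so rule 1 applies → [iː].
/r/ (word-final) is unaffected → [r].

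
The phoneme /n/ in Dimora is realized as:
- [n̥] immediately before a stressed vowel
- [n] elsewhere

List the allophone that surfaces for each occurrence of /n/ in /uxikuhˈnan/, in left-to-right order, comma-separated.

Occurrence 1 (position 7): immediately before a stressed vowel → [n̥].
Occurrence 2 (position 9): no conditioning environment matches → elsewhere allophone [n].

[n̥], [n]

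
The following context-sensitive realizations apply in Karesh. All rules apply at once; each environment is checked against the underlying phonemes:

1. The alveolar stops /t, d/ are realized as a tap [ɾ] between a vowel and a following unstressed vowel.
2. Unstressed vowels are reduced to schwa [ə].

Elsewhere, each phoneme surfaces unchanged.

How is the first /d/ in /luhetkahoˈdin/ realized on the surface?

[d]

/d/ (between /o/ and /i/) is in the target of rule 1 but the environment (between a vowel and a following unstressed vowel) is not met → [d].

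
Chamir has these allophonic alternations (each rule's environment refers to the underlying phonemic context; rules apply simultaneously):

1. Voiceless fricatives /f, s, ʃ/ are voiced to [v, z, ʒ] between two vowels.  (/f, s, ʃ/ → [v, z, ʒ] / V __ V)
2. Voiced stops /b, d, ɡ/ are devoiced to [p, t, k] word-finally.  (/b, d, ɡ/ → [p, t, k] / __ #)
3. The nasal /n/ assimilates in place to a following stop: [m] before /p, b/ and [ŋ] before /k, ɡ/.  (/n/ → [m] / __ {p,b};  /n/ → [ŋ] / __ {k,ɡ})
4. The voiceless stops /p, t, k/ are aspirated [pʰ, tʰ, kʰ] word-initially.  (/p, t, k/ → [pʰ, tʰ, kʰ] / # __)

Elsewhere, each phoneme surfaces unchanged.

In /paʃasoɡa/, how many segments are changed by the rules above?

Segments that undergo a rule: /p/ → [pʰ] (rule 4); /ʃ/ → [ʒ] (rule 1); /s/ → [z] (rule 1).
All other segments surface unchanged.

3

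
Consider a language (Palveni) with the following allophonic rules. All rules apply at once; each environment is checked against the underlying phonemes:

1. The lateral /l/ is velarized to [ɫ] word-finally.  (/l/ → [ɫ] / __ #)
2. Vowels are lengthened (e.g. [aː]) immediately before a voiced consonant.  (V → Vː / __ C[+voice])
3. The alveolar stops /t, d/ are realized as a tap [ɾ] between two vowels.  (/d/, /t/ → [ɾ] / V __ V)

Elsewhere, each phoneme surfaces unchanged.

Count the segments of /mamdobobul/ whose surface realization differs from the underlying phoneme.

Segments that undergo a rule: /a/ → [aː] (rule 2); /o/ → [oː] (rule 2); /o/ → [oː] (rule 2); /u/ → [uː] (rule 2); /l/ → [ɫ] (rule 1).
All other segments surface unchanged.

5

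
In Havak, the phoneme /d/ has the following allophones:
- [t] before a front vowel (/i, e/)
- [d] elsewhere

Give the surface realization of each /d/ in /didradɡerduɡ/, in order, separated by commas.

[t], [d], [d], [d]

Occurrence 1 (position 1): before a front vowel (/i, e/) → [t].
Occurrence 2 (position 3): no conditioning environment matches → elsewhere allophone [d].
Occurrence 3 (position 6): no conditioning environment matches → elsewhere allophone [d].
Occurrence 4 (position 10): no conditioning environment matches → elsewhere allophone [d].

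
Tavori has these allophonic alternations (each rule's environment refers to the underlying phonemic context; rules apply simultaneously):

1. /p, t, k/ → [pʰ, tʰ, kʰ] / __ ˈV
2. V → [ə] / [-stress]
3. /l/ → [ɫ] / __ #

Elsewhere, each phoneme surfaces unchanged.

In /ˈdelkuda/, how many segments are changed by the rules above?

Segments that undergo a rule: /u/ → [ə] (rule 2); /a/ → [ə] (rule 2).
All other segments surface unchanged.

2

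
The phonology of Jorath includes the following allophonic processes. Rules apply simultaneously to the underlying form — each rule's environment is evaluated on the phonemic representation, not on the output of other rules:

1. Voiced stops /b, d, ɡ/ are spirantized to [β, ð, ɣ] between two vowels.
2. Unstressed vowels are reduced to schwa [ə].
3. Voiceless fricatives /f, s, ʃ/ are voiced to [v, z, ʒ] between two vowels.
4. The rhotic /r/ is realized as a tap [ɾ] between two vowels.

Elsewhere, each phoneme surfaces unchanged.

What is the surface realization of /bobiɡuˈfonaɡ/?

[bəβəɣəˈvonəɡ]

/b/ (word-initial): rule 1 targets it, but not between two vowels → unchanged [b].
/o/ (between /b/ and /b/): in an unstressed syllable, so rule 2 applies → [ə].
/b/ meets the environment for rule 1 (between two vowels) → [β].
/i/ meets the environment for rule 2 (in an unstressed syllable) → [ə].
/ɡ/ (between /i/ and /u/) occurs between two vowels → [ɣ] by rule 1.
/u/ meets the environment for rule 2 (in an unstressed syllable) → [ə].
Rule 3 applies to /f/ (between /u/ and /o/: between two vowels) → [v].
/o/ (between /f/ and /n/) fails the environment for rule 2, so it stays [o].
/n/ (between /o/ and /a/) is unaffected → [n].
Rule 2 applies to /a/ (between /n/ and /ɡ/: in an unstressed syllable) → [ə].
/ɡ/ (word-final): rule 1 targets it, but not between two vowels → unchanged [ɡ].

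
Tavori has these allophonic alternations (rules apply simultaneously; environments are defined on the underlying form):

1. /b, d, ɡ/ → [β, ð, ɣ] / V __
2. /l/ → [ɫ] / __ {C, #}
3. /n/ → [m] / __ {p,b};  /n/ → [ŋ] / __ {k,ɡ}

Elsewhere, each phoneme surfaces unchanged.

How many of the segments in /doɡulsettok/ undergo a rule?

2

Segments that undergo a rule: /ɡ/ → [ɣ] (rule 1); /l/ → [ɫ] (rule 2).
All other segments surface unchanged.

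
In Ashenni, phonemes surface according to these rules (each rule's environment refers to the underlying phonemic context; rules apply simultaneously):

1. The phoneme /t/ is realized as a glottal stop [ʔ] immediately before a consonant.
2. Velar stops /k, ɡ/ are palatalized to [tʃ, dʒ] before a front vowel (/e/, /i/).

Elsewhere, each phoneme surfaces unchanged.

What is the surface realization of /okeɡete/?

/o/ stays [o].
/k/ (between /o/ and /e/): before a front vowel, so rule 2 applies → [tʃ].
/e/ — not in any rule's target class → [e].
/ɡ/ (between /e/ and /e/) occurs before a front vowel → [dʒ] by rule 2.
/e/ stays [e].
/t/ (between /e/ and /e/): rule 1 targets it, but not immediately before a consonant → unchanged [t].
/e/ (word-final) is unaffected → [e].

[otʃedʒete]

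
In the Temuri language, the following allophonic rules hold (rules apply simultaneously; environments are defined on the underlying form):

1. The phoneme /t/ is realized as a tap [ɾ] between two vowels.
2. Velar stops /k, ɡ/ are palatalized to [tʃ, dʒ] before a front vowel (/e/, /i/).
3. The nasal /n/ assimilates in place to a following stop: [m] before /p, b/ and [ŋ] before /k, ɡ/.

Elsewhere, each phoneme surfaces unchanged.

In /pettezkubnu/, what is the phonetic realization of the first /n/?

/n/ (between /b/ and /u/) fails the environment for rule 3, so it stays [n].

[n]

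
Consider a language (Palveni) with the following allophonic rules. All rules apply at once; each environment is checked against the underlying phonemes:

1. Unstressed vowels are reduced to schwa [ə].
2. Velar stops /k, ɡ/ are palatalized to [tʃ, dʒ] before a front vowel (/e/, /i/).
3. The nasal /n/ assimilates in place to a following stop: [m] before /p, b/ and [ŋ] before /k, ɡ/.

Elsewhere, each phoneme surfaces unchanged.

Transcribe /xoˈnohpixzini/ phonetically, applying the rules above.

[xəˈnohpəxzənə]

/x/ (word-initial) is unaffected → [x].
/o/ — between /x/ and /n/, in an unstressed syllable — surfaces as [ə] (rule 1).
/n/ — between /o/ and /o/; rule 3 does not apply here → [n].
/o/ (between /n/ and /h/) fails the environment for rule 1, so it stays [o].
/h/ stays [h].
/p/ — not in any rule's target class → [p].
/i/ — between /p/ and /x/, in an unstressed syllable — surfaces as [ə] (rule 1).
/x/ — not in any rule's target class → [x].
/z/ stays [z].
/i/ meets the environment for rule 1 (in an unstressed syllable) → [ə].
/n/ (between /i/ and /i/) is in the target of rule 3 but the environment (before a labial or velar stop) is not met → [n].
/i/ — word-final, in an unstressed syllable — surfaces as [ə] (rule 1).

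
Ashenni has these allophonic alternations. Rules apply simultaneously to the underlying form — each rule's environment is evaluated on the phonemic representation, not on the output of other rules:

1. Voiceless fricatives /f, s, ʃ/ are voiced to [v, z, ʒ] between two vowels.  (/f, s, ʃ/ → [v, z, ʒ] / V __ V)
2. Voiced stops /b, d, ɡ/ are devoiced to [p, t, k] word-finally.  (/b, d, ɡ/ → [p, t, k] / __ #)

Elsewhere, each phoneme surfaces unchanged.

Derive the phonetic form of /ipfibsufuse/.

[ipfibsuvuze]

/i/ stays [i].
/p/ (between /i/ and /f/): no rule targets it → [p].
/f/ — between /p/ and /i/; rule 1 does not apply here → [f].
/i/ (between /f/ and /b/) is unaffected → [i].
/b/ — between /i/ and /s/; rule 2 does not apply here → [b].
/s/ (between /b/ and /u/): rule 1 targets it, but not between two vowels → unchanged [s].
/u/ stays [u].
/f/ meets the environment for rule 1 (between two vowels) → [v].
/u/ (between /f/ and /s/): no rule targets it → [u].
/s/ (between /u/ and /e/) occurs between two vowels → [z] by rule 1.
/e/ — not in any rule's target class → [e].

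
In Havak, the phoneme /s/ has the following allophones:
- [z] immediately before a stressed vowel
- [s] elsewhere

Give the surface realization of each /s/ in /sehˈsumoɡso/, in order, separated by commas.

[s], [z], [s]

Occurrence 1 (position 1): no conditioning environment matches → elsewhere allophone [s].
Occurrence 2 (position 4): immediately before a stressed vowel → [z].
Occurrence 3 (position 9): no conditioning environment matches → elsewhere allophone [s].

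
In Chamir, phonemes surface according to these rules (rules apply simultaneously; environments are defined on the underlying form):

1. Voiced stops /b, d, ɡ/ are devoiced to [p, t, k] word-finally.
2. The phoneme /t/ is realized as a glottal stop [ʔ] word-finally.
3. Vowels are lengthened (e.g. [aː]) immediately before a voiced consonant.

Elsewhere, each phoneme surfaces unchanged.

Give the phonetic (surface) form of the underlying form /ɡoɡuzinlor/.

[ɡoːɡuːziːnloːr]

/ɡ/ — word-initial; rule 1 does not apply here → [ɡ].
/o/ meets the environment for rule 3 (before a voiced consonant) → [oː].
/ɡ/ — between /o/ and /u/; rule 1 does not apply here → [ɡ].
/u/ (between /ɡ/ and /z/): before a voiced consonant, so rule 3 applies → [uː].
/z/ stays [z].
/i/ (between /z/ and /n/): before a voiced consonant, so rule 3 applies → [iː].
/n/ (between /i/ and /l/): no rule targets it → [n].
/l/ (between /n/ and /o/): no rule targets it → [l].
/o/ (between /l/ and /r/): before a voiced consonant, so rule 3 applies → [oː].
/r/ (word-final) is unaffected → [r].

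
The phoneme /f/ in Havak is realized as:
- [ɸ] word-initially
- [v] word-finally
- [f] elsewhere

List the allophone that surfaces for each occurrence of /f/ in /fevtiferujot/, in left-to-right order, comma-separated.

Occurrence 1 (position 1): word-initially → [ɸ].
Occurrence 2 (position 6): no conditioning environment matches → elsewhere allophone [f].

[ɸ], [f]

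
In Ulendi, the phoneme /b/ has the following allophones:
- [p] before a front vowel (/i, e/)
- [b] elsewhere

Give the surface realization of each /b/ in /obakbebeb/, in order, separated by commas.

[b], [p], [p], [b]

Occurrence 1 (position 2): no conditioning environment matches → elsewhere allophone [b].
Occurrence 2 (position 5): before a front vowel (/i, e/) → [p].
Occurrence 3 (position 7): before a front vowel (/i, e/) → [p].
Occurrence 4 (position 9): no conditioning environment matches → elsewhere allophone [b].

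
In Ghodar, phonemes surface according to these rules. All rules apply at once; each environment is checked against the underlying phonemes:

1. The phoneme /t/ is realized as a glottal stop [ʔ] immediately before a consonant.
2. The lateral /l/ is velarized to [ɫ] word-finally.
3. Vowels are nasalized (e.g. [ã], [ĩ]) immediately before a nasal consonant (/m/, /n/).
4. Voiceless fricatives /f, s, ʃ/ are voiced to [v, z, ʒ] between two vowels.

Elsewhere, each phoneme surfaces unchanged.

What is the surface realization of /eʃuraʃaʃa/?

/e/ — word-initial; rule 3 does not apply here → [e].
/ʃ/ (between /e/ and /u/): between two vowels, so rule 4 applies → [ʒ].
/u/ — between /ʃ/ and /r/; rule 3 does not apply here → [u].
/a/ (between /r/ and /ʃ/) fails the environment for rule 3, so it stays [a].
Rule 4 applies to /ʃ/ (between /a/ and /a/: between two vowels) → [ʒ].
/a/ (between /ʃ/ and /ʃ/): rule 3 targets it, but not before a nasal consonant → unchanged [a].
/ʃ/ (between /a/ and /a/) occurs between two vowels → [ʒ] by rule 4.
/a/ (word-final): rule 3 targets it, but not before a nasal consonant → unchanged [a].

[eʒuraʒaʒa]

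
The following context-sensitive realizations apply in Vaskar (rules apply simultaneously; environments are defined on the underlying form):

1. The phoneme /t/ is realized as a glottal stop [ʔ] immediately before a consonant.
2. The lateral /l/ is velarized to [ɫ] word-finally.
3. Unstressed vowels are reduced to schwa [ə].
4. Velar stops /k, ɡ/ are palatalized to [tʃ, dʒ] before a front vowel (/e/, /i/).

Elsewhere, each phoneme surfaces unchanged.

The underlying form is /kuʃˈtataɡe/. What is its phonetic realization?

[kəʃˈtatədʒə]

/k/ — word-initial; rule 4 does not apply here → [k].
/u/ meets the environment for rule 3 (in an unstressed syllable) → [ə].
/ʃ/ (between /u/ and /t/): no rule targets it → [ʃ].
/t/ (between /ʃ/ and /a/) is in the target of rule 1 but the environment (immediately before a consonant) is not met → [t].
/a/ (between /t/ and /t/): rule 3 targets it, but not in an unstressed syllable → unchanged [a].
/t/ (between /a/ and /a/) fails the environment for rule 1, so it stays [t].
Rule 3 applies to /a/ (between /t/ and /ɡ/: in an unstressed syllable) → [ə].
/ɡ/ — between /a/ and /e/, before a front vowel — surfaces as [dʒ] (rule 4).
/e/ — word-final, in an unstressed syllable — surfaces as [ə] (rule 3).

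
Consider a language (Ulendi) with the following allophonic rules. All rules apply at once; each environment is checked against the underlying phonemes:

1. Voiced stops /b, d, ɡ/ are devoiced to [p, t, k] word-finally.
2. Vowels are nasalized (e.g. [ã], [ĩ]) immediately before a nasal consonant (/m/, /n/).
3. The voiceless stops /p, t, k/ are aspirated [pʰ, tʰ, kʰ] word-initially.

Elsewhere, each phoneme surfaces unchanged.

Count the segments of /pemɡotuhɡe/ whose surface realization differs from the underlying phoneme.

Segments that undergo a rule: /p/ → [pʰ] (rule 3); /e/ → [ẽ] (rule 2).
All other segments surface unchanged.

2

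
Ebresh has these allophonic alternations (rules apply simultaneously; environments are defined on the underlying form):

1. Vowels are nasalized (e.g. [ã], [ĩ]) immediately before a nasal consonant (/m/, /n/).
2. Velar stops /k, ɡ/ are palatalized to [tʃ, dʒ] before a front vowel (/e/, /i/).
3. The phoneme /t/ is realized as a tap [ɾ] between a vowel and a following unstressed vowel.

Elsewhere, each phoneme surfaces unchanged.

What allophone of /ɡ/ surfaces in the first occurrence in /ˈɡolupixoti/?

[ɡ]

/ɡ/ (word-initial) is in the target of rule 2 but the environment (before a front vowel) is not met → [ɡ].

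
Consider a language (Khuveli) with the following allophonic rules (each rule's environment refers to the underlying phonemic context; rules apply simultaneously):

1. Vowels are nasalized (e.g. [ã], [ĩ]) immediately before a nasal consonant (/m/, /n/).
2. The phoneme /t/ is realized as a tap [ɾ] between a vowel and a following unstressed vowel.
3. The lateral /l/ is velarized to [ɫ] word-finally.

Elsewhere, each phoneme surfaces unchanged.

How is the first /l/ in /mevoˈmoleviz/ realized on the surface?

/l/ — between /o/ and /e/; rule 3 does not apply here → [l].

[l]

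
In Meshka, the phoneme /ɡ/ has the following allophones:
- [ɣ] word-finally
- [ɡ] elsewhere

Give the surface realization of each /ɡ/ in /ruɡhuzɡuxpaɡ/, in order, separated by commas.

Occurrence 1 (position 3): no conditioning environment matches → elsewhere allophone [ɡ].
Occurrence 2 (position 7): no conditioning environment matches → elsewhere allophone [ɡ].
Occurrence 3 (position 12): word-finally → [ɣ].

[ɡ], [ɡ], [ɣ]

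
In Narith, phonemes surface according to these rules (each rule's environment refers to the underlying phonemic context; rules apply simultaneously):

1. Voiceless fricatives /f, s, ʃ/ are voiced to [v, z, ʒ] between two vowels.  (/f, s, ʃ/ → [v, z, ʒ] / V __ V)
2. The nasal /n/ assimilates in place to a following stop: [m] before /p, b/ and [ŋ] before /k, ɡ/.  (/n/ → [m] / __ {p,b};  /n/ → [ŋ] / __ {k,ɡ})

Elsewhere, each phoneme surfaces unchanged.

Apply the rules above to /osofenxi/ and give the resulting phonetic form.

[ozovenxi]

/s/ meets the environment for rule 1 (between two vowels) → [z].
/f/ — between /o/ and /e/, between two vowels — surfaces as [v] (rule 1).
/n/ (between /e/ and /x/) is in the target of rule 2 but the environment (before a labial or velar stop) is not met → [n].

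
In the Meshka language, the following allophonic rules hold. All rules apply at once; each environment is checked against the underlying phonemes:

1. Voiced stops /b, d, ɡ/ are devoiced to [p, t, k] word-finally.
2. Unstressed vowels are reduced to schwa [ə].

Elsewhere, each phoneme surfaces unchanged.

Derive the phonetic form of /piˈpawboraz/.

/p/ (word-initial): no rule targets it → [p].
/i/ meets the environment for rule 2 (in an unstressed syllable) → [ə].
/p/ stays [p].
/a/ (between /p/ and /w/) fails the environment for rule 2, so it stays [a].
/w/ — not in any rule's target class → [w].
/b/ (between /w/ and /o/) is in the target of rule 1 but the environment (word-finally) is not met → [b].
Rule 2 applies to /o/ (between /b/ and /r/: in an unstressed syllable) → [ə].
/r/ — not in any rule's target class → [r].
/a/ meets the environment for rule 2 (in an unstressed syllable) → [ə].
/z/ (word-final): no rule targets it → [z].

[pəˈpawbərəz]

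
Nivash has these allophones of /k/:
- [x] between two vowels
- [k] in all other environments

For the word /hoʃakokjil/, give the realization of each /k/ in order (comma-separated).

[x], [k]

Occurrence 1 (position 5): between two vowels → [x].
Occurrence 2 (position 7): no conditioning environment matches → elsewhere allophone [k].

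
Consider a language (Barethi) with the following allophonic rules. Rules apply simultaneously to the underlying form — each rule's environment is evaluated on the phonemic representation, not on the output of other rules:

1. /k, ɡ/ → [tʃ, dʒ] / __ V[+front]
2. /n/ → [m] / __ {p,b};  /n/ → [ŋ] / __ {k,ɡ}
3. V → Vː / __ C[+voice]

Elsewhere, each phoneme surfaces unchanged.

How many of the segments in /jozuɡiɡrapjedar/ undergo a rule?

6

Segments that undergo a rule: /o/ → [oː] (rule 3); /u/ → [uː] (rule 3); /ɡ/ → [dʒ] (rule 1); /i/ → [iː] (rule 3); /e/ → [eː] (rule 3); /a/ → [aː] (rule 3).
All other segments surface unchanged.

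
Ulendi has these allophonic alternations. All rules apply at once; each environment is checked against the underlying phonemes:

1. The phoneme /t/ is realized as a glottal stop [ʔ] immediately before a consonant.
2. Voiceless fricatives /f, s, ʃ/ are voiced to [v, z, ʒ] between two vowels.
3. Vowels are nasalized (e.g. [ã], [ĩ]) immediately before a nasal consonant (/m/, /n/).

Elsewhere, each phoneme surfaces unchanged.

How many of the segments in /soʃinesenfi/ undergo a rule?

4

Segments that undergo a rule: /ʃ/ → [ʒ] (rule 2); /i/ → [ĩ] (rule 3); /s/ → [z] (rule 2); /e/ → [ẽ] (rule 3).
All other segments surface unchanged.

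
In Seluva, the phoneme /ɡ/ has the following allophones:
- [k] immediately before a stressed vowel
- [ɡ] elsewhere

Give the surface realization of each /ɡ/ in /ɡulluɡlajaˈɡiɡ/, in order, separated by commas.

[ɡ], [ɡ], [k], [ɡ]

Occurrence 1 (position 1): no conditioning environment matches → elsewhere allophone [ɡ].
Occurrence 2 (position 6): no conditioning environment matches → elsewhere allophone [ɡ].
Occurrence 3 (position 11): immediately before a stressed vowel → [k].
Occurrence 4 (position 13): no conditioning environment matches → elsewhere allophone [ɡ].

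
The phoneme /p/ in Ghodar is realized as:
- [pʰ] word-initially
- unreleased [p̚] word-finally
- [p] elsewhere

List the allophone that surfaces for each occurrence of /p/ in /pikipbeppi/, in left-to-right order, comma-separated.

[pʰ], [p], [p], [p]

Occurrence 1 (position 1): word-initially → [pʰ].
Occurrence 2 (position 5): no conditioning environment matches → elsewhere allophone [p].
Occurrence 3 (position 8): no conditioning environment matches → elsewhere allophone [p].
Occurrence 4 (position 9): no conditioning environment matches → elsewhere allophone [p].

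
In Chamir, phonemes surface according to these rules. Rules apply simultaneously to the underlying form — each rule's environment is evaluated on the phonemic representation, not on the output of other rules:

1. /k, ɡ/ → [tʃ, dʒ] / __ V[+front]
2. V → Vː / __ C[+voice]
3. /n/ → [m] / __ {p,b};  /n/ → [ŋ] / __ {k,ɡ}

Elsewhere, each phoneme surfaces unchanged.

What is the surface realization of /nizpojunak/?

[niːzpoːjuːnak]

/n/ — word-initial; rule 3 does not apply here → [n].
/i/ (between /n/ and /z/): before a voiced consonant, so rule 2 applies → [iː].
/z/ — not in any rule's target class → [z].
/p/ (between /z/ and /o/): no rule targets it → [p].
Rule 2 applies to /o/ (between /p/ and /j/: before a voiced consonant) → [oː].
/j/ (between /o/ and /u/) is unaffected → [j].
Rule 2 applies to /u/ (between /j/ and /n/: before a voiced consonant) → [uː].
/n/ — between /u/ and /a/; rule 3 does not apply here → [n].
/a/ — between /n/ and /k/; rule 2 does not apply here → [a].
/k/ (word-final) is in the target of rule 1 but the environment (before a front vowel) is not met → [k].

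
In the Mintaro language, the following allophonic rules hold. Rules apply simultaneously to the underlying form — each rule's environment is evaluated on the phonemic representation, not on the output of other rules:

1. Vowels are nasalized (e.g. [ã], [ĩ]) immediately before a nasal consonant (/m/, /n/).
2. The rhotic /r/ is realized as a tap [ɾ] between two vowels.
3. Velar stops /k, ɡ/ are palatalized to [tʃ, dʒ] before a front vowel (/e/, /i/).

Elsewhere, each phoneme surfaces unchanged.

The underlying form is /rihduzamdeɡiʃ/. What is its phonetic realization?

/r/ (word-initial) is in the target of rule 2 but the environment (between two vowels) is not met → [r].
/i/ — between /r/ and /h/; rule 1 does not apply here → [i].
/u/ (between /d/ and /z/): rule 1 targets it, but not before a nasal consonant → unchanged [u].
/a/ (between /z/ and /m/): before a nasal consonant, so rule 1 applies → [ã].
/e/ — between /d/ and /ɡ/; rule 1 does not apply here → [e].
/ɡ/ meets the environment for rule 3 (before a front vowel) → [dʒ].
/i/ — between /ɡ/ and /ʃ/; rule 1 does not apply here → [i].

[rihduzãmdedʒiʃ]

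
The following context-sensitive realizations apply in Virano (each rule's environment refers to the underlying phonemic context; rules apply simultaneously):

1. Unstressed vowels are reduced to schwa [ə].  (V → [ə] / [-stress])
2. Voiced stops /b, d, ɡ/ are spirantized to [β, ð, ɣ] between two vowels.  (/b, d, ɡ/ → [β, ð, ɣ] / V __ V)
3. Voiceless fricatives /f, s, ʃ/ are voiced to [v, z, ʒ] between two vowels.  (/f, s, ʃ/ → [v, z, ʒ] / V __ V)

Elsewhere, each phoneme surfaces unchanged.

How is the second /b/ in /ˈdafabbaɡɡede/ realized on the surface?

[b]

/b/ (between /b/ and /a/) fails the environment for rule 2, so it stays [b].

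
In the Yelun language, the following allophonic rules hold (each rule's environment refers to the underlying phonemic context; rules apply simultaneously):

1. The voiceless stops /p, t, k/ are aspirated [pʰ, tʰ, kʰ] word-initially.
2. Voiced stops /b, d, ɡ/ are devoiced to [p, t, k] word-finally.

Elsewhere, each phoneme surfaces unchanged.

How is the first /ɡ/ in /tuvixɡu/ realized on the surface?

[ɡ]

/ɡ/ (between /x/ and /u/) fails the environment for rule 2, so it stays [ɡ].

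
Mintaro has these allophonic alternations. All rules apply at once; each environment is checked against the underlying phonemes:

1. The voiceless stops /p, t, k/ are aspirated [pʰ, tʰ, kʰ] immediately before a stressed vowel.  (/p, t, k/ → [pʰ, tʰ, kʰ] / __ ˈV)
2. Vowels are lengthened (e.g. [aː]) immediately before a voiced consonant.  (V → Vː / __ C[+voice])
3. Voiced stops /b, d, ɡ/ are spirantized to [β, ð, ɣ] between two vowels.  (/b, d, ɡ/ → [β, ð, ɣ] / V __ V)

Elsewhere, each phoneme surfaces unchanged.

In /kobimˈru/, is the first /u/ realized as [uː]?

No

/u/ (word-final) fails the environment for rule 2, so it stays [u].
The actual realization is [u], not [uː].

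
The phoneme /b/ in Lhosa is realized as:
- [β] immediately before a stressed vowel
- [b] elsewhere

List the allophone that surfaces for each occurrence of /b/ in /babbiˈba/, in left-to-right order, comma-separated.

[b], [b], [b], [β]

Occurrence 1 (position 1): no conditioning environment matches → elsewhere allophone [b].
Occurrence 2 (position 3): no conditioning environment matches → elsewhere allophone [b].
Occurrence 3 (position 4): no conditioning environment matches → elsewhere allophone [b].
Occurrence 4 (position 6): immediately before a stressed vowel → [β].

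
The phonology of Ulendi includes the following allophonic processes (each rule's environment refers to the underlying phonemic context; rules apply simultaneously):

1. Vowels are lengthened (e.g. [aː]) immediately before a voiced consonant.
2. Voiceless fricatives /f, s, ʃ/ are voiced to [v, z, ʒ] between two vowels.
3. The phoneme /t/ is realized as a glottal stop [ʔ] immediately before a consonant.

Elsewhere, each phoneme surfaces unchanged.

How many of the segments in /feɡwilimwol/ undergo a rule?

4

Segments that undergo a rule: /e/ → [eː] (rule 1); /i/ → [iː] (rule 1); /i/ → [iː] (rule 1); /o/ → [oː] (rule 1).
All other segments surface unchanged.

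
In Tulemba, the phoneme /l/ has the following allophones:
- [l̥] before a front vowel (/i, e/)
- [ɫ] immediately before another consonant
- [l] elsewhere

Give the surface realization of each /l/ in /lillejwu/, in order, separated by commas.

[l̥], [ɫ], [l̥]

Occurrence 1 (position 1): before a front vowel (/i, e/) → [l̥].
Occurrence 2 (position 3): immediately before another consonant → [ɫ].
Occurrence 3 (position 4): before a front vowel (/i, e/) → [l̥].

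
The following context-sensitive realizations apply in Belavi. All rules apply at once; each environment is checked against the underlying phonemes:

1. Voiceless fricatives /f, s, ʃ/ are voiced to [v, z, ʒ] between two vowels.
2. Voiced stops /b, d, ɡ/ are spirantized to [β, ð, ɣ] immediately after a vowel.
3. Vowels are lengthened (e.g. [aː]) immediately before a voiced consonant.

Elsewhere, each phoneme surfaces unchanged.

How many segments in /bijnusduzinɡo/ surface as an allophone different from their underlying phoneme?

Segments that undergo a rule: /i/ → [iː] (rule 3); /u/ → [uː] (rule 3); /i/ → [iː] (rule 3).
All other segments surface unchanged.

3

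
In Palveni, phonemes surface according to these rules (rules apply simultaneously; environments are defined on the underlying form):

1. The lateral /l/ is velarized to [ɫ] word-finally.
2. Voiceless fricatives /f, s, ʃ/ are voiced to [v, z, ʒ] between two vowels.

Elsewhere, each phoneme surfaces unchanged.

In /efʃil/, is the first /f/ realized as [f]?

Yes

/f/ (between /e/ and /ʃ/): rule 2 targets it, but not between two vowels → unchanged [f].
The actual realization is [f], which matches [f].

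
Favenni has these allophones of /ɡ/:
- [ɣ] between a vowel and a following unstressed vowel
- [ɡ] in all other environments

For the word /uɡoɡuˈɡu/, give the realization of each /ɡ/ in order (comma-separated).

Occurrence 1 (position 2): between a vowel and a following unstressed vowel → [ɣ].
Occurrence 2 (position 4): between a vowel and a following unstressed vowel → [ɣ].
Occurrence 3 (position 6): no conditioning environment matches → elsewhere allophone [ɡ].

[ɣ], [ɣ], [ɡ]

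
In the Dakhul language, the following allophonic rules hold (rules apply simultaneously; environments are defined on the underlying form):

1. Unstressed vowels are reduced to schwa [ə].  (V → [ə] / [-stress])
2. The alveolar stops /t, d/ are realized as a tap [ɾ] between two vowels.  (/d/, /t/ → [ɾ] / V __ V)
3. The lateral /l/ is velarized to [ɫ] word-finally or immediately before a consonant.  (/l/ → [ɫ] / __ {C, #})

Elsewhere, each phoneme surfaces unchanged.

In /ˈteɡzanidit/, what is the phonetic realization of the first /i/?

/i/ (between /n/ and /d/) occurs in an unstressed syllable → [ə] by rule 1.

[ə]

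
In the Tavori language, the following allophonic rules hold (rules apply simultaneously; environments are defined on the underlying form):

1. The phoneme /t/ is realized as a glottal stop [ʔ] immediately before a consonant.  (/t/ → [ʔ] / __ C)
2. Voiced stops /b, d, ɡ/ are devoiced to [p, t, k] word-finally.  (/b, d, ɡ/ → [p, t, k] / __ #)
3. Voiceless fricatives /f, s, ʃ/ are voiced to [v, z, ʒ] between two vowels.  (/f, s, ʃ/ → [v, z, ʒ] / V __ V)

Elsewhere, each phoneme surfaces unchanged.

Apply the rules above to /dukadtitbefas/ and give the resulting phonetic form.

[dukadtiʔbevas]

/d/ (word-initial) fails the environment for rule 2, so it stays [d].
/u/ (between /d/ and /k/): no rule targets it → [u].
/k/ stays [k].
/a/ (between /k/ and /d/) is unaffected → [a].
/d/ (between /a/ and /t/) is in the target of rule 2 but the environment (word-finally) is not met → [d].
/t/ (between /d/ and /i/): rule 1 targets it, but not immediately before a consonant → unchanged [t].
/i/ (between /t/ and /t/) is unaffected → [i].
/t/ (between /i/ and /b/) occurs immediately before a consonant → [ʔ] by rule 1.
/b/ (between /t/ and /e/) fails the environment for rule 2, so it stays [b].
/e/ stays [e].
/f/ (between /e/ and /a/) occurs between two vowels → [v] by rule 3.
/a/ — not in any rule's target class → [a].
/s/ (word-final) is in the target of rule 3 but the environment (between two vowels) is not met → [s].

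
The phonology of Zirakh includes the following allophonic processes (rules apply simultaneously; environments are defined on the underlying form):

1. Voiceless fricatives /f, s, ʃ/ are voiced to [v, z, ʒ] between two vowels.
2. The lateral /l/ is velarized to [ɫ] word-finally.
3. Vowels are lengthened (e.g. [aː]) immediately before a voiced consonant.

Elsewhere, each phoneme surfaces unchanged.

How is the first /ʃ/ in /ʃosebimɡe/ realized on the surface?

[ʃ]

/ʃ/ — word-initial; rule 1 does not apply here → [ʃ].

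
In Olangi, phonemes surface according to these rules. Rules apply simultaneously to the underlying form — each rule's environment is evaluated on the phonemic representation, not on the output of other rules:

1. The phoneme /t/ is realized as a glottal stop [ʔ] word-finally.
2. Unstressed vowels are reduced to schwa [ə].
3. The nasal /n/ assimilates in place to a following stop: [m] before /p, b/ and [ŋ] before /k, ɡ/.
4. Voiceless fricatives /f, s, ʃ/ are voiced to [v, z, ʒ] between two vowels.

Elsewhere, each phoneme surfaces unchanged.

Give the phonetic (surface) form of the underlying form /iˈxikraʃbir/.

[əˈxikrəʃbər]

/i/ meets the environment for rule 2 (in an unstressed syllable) → [ə].
/i/ (between /x/ and /k/) fails the environment for rule 2, so it stays [i].
/a/ (between /r/ and /ʃ/): in an unstressed syllable, so rule 2 applies → [ə].
/ʃ/ — between /a/ and /b/; rule 4 does not apply here → [ʃ].
/i/ (between /b/ and /r/): in an unstressed syllable, so rule 2 applies → [ə].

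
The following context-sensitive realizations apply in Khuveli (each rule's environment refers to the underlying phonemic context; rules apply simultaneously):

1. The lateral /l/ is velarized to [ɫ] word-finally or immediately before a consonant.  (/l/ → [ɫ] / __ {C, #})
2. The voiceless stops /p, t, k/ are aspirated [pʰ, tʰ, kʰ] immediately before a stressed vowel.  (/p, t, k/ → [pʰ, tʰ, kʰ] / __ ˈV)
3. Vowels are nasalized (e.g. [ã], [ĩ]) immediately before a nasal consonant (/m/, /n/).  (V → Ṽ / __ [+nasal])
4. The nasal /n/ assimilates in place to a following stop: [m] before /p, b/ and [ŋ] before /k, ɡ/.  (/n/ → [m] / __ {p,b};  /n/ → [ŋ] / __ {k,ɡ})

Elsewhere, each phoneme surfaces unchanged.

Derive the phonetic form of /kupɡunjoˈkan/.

[kupɡũnjoˈkʰãn]

/k/ (word-initial) is in the target of rule 2 but the environment (immediately before a stressed vowel) is not met → [k].
/u/ (between /k/ and /p/) is in the target of rule 3 but the environment (before a nasal consonant) is not met → [u].
/p/ (between /u/ and /ɡ/) is in the target of rule 2 but the environment (immediately before a stressed vowel) is not met → [p].
/ɡ/ (between /p/ and /u/) is unaffected → [ɡ].
Rule 3 applies to /u/ (between /ɡ/ and /n/: before a nasal consonant) → [ũ].
/n/ — between /u/ and /j/; rule 4 does not apply here → [n].
/j/ — not in any rule's target class → [j].
/o/ (between /j/ and /k/) is in the target of rule 3 but the environment (before a nasal consonant) is not met → [o].
/k/ (between /o/ and /a/): immediately before a stressed vowel, so rule 2 applies → [kʰ].
/a/ meets the environment for rule 3 (before a nasal consonant) → [ã].
/n/ — word-final; rule 4 does not apply here → [n].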